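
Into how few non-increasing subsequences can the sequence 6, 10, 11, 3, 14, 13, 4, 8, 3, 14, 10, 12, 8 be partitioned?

5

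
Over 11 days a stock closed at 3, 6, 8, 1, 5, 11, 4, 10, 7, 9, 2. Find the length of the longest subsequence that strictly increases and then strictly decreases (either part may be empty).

7

inc[i] = longest strictly increasing subsequence ending at i; dec[i] = longest strictly decreasing subsequence starting at i:
i:      1  2  3  4  5  6  7  8  9 10 11
a[i]:   3  6  8  1  5 11  4 10  7  9  2
inc:    1  2  3  1  2  4  2  4  3  4  2
dec:    2  4  4  1  3  4  2  3  2  2  1
Best peak at i=6 (value 11): inc=4, dec=4, length 4+4−1 = 7.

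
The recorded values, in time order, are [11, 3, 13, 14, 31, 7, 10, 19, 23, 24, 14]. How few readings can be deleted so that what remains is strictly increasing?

5

Fewest deletions = n − (longest strictly increasing subsequence).
i:      1  2  3  4  5  6  7  8  9 10 11
a[i]:  11  3 13 14 31  7 10 19 23 24 14
dp:     1  1  2  3  4  2  3  4  5  6  4
max dp = 6, so deletions = 11 − 6 = 5.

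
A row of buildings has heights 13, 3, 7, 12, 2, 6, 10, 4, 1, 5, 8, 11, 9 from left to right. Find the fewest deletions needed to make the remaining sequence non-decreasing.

Fewest deletions = n − (longest non-decreasing subsequence).
Patience tails:
13 → extends → [13]
3 → replaces 13 → [3]
7 → extends → [3, 7]
12 → extends → [3, 7, 12]
2 → replaces 3 → [2, 7, 12]
6 → replaces 7 → [2, 6, 12]
10 → replaces 12 → [2, 6, 10]
4 → replaces 6 → [2, 4, 10]
1 → replaces 2 → [1, 4, 10]
5 → replaces 10 → [1, 4, 5]
8 → extends → [1, 4, 5, 8]
11 → extends → [1, 4, 5, 8, 11]
9 → replaces 11 → [1, 4, 5, 8, 9]
Longest non-decreasing subsequence has length 5, so deletions = 13 − 5 = 8.

8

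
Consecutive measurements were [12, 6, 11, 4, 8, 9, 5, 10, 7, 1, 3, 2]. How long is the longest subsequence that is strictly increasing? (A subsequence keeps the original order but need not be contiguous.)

4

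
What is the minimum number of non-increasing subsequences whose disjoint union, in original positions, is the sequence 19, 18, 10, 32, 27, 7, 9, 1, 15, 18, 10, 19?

Place each on the leftmost legal pile:
19 → new pile 1 (tops now [19])
18 → pile 1 (tops now [18])
10 → pile 1 (tops now [10])
32 → new pile 2 (tops now [10, 32])
27 → pile 2 (tops now [10, 27])
7 → pile 1 (tops now [7, 27])
9 → pile 2 (tops now [7, 9])
1 → pile 1 (tops now [1, 9])
15 → new pile 3 (tops now [1, 9, 15])
18 → new pile 4 (tops now [1, 9, 15, 18])
10 → pile 3 (tops now [1, 9, 10, 18])
19 → new pile 5 (tops now [1, 9, 10, 18, 19])
Five piles.

5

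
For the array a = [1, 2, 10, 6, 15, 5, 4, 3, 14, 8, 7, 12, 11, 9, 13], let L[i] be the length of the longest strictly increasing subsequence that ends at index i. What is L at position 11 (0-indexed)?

5

dp[i] = 1 + max{dp[j] : j<i, a[j]<a[i]} (or 1 if no such j):
i:      0  1  2  3  4  5  6  7  8  9 10 11 12 13 14
a[i]:   1  2 10  6 15  5  4  3 14  8  7 12 11  9 13
dp:     1  2  3  3  4  3  3  3  4  4  4  5  5  5  6
At index 11 the value is 5.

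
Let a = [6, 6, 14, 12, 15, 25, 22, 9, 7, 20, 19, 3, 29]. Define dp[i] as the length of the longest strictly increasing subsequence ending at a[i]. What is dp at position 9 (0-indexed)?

dp[i] = 1 + max{dp[j] : j<i, a[j]<a[i]} (or 1 if no such j):
i:      0  1  2  3  4  5  6  7  8  9 10 11 12
a[i]:   6  6 14 12 15 25 22  9  7 20 19  3 29
dp:     1  1  2  2  3  4  4  2  2  4  4  1  5
At index 9 the value is 4.

4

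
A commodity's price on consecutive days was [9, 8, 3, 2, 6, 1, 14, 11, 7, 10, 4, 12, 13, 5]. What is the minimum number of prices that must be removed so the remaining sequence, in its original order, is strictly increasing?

8

Fewest deletions = n − (longest strictly increasing subsequence).
Patience tails:
9 → extends → [9]
8 → replaces 9 → [8]
3 → replaces 8 → [3]
2 → replaces 3 → [2]
6 → extends → [2, 6]
1 → replaces 2 → [1, 6]
14 → extends → [1, 6, 14]
11 → replaces 14 → [1, 6, 11]
7 → replaces 11 → [1, 6, 7]
10 → extends → [1, 6, 7, 10]
4 → replaces 6 → [1, 4, 7, 10]
12 → extends → [1, 4, 7, 10, 12]
13 → extends → [1, 4, 7, 10, 12, 13]
5 → replaces 7 → [1, 4, 5, 10, 12, 13]
Longest strictly increasing subsequence has length 6, so deletions = 14 − 6 = 8.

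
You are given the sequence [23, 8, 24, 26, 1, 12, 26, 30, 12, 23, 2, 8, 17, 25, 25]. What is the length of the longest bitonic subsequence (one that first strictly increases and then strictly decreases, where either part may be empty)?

inc[i] = longest strictly increasing subsequence ending at i; dec[i] = longest strictly decreasing subsequence starting at i:
i:      1  2  3  4  5  6  7  8  9 10 11 12 13 14 15
a[i]:  23  8 24 26  1 12 26 30 12 23  2  8 17 25 25
inc:    1  1  2  3  1  2  3  4  2  3  2  3  4  5  5
dec:    3  2  3  3  1  2  3  3  2  2  1  1  1  1  1
Best peak at i=8 (value 30): inc=4, dec=3, length 4+3−1 = 6.

6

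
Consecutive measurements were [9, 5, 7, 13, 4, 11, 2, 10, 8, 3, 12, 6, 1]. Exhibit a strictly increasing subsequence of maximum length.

Patience tails give the LIS length; then backtrack through the dp parents:
9 → extends → [9]
5 → replaces 9 → [5]
7 → extends → [5, 7]
13 → extends → [5, 7, 13]
4 → replaces 5 → [4, 7, 13]
11 → replaces 13 → [4, 7, 11]
2 → replaces 4 → [2, 7, 11]
10 → replaces 11 → [2, 7, 10]
8 → replaces 10 → [2, 7, 8]
3 → replaces 7 → [2, 3, 8]
12 → extends → [2, 3, 8, 12]
6 → replaces 8 → [2, 3, 6, 12]
1 → replaces 2 → [1, 3, 6, 12]
Length 4; one witness is 5, 7, 11, 12.

5, 7, 11, 12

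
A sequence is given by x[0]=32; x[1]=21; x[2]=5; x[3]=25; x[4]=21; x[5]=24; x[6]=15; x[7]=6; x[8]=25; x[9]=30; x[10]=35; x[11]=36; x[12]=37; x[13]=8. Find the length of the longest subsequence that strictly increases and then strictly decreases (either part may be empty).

inc[i] = longest strictly increasing subsequence ending at i; dec[i] = longest strictly decreasing subsequence starting at i:
i:      0  1  2  3  4  5  6  7  8  9 10 11 12 13
x[i]:  32 21  5 25 21 24 15  6 25 30 35 36 37  8
inc:    1  1  1  2  2  3  2  2  4  5  6  7  8  3
dec:    5  3  1  4  3  3  2  1  2  2  2  2  2  1
Best peak at i=12 (value 37): inc=8, dec=2, length 8+2−1 = 9.

9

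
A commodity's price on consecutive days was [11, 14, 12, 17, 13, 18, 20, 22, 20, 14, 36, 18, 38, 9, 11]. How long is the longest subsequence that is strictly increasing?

8

Track the smallest tail for each achievable length (strict):
11 → extends → [11]
14 → extends → [11, 14]
12 → replaces 14 → [11, 12]
17 → extends → [11, 12, 17]
13 → replaces 17 → [11, 12, 13]
18 → extends → [11, 12, 13, 18]
20 → extends → [11, 12, 13, 18, 20]
22 → extends → [11, 12, 13, 18, 20, 22]
20 → already a tail → [11, 12, 13, 18, 20, 22]
14 → replaces 18 → [11, 12, 13, 14, 20, 22]
36 → extends → [11, 12, 13, 14, 20, 22, 36]
18 → replaces 20 → [11, 12, 13, 14, 18, 22, 36]
38 → extends → [11, 12, 13, 14, 18, 22, 36, 38]
9 → replaces 11 → [9, 12, 13, 14, 18, 22, 36, 38]
11 → replaces 12 → [9, 11, 13, 14, 18, 22, 36, 38]
Eight tails, so the longest strictly increasing subsequence has length 8 (e.g. 11, 14, 17, 18, 20, 22, 36, 38).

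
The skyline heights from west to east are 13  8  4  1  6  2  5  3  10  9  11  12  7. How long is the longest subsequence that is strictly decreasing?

Negate each value so 'decreasing' becomes 'increasing', then run patience tails on the negated sequence:
-13 → extends → [-13]
-8 → extends → [-13, -8]
-4 → extends → [-13, -8, -4]
-1 → extends → [-13, -8, -4, -1]
-6 → replaces -4 → [-13, -8, -6, -1]
-2 → replaces -1 → [-13, -8, -6, -2]
-5 → replaces -2 → [-13, -8, -6, -5]
-3 → extends → [-13, -8, -6, -5, -3]
-10 → replaces -8 → [-13, -10, -6, -5, -3]
-9 → replaces -6 → [-13, -10, -9, -5, -3]
-11 → replaces -10 → [-13, -11, -9, -5, -3]
-12 → replaces -11 → [-13, -12, -9, -5, -3]
-7 → replaces -5 → [-13, -12, -9, -7, -3]
Five tails, so the longest strictly decreasing subsequence of the original has length 5.

5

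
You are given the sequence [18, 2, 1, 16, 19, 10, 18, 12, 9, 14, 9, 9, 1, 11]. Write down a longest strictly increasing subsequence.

2, 10, 12, 14

Patience tails give the LIS length; then backtrack through the dp parents:
18 → extends → [18]
2 → replaces 18 → [2]
1 → replaces 2 → [1]
16 → extends → [1, 16]
19 → extends → [1, 16, 19]
10 → replaces 16 → [1, 10, 19]
18 → replaces 19 → [1, 10, 18]
12 → replaces 18 → [1, 10, 12]
9 → replaces 10 → [1, 9, 12]
14 → extends → [1, 9, 12, 14]
9 → already a tail → [1, 9, 12, 14]
9 → already a tail → [1, 9, 12, 14]
1 → already a tail → [1, 9, 12, 14]
11 → replaces 12 → [1, 9, 11, 14]
Length 4; one witness is 2, 10, 12, 14.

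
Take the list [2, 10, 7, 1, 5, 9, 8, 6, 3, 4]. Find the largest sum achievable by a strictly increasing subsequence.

Let S[i] be the best sum of a strictly increasing subsequence ending at i:
i:      1  2  3  4  5  6  7  8  9 10
a[i]:   2 10  7  1  5  9  8  6  3  4
S:      2 12  9  1  7 18 17 13  5  9
Maximum is 18 (e.g. 2 + 7 + 9).

18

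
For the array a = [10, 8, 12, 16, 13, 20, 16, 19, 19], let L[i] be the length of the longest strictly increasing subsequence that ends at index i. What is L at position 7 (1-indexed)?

4

dp[i] = 1 + max{dp[j] : j<i, a[j]<a[i]} (or 1 if no such j):
i:      1  2  3  4  5  6  7  8  9
a[i]:  10  8 12 16 13 20 16 19 19
dp:     1  1  2  3  3  4  4  5  5
At index 7 the value is 4.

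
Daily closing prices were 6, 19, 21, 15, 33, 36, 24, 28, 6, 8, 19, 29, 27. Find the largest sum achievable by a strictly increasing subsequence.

Let S[i] be the best sum of a strictly increasing subsequence ending at i:
i:       1   2   3   4   5   6   7   8   9  10  11  12  13
a[i]:    6  19  21  15  33  36  24  28   6   8  19  29  27
S:       6  25  46  21  79 115  70  98   6  14  40 127  97
Maximum is 127 (e.g. 6 + 19 + 21 + 24 + 28 + 29).

127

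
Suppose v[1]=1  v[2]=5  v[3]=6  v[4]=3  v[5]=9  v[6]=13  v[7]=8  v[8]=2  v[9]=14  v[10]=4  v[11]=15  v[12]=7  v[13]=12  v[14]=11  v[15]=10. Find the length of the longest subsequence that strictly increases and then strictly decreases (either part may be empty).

inc[i] = longest strictly increasing subsequence ending at i; dec[i] = longest strictly decreasing subsequence starting at i:
i:      1  2  3  4  5  6  7  8  9 10 11 12 13 14 15
v[i]:   1  5  6  3  9 13  8  2 14  4 15  7 12 11 10
inc:    1  2  3  2  4  5  4  2  6  3  7  4  5  5  5
dec:    1  3  3  2  3  4  2  1  4  1  4  1  3  2  1
Best peak at i=11 (value 15): inc=7, dec=4, length 7+4−1 = 10.

10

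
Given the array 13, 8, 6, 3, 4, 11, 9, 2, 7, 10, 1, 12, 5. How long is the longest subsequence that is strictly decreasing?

Negate each value so 'decreasing' becomes 'increasing', then run patience tails on the negated sequence:
-13 → extends → [-13]
-8 → extends → [-13, -8]
-6 → extends → [-13, -8, -6]
-3 → extends → [-13, -8, -6, -3]
-4 → replaces -3 → [-13, -8, -6, -4]
-11 → replaces -8 → [-13, -11, -6, -4]
-9 → replaces -6 → [-13, -11, -9, -4]
-2 → extends → [-13, -11, -9, -4, -2]
-7 → replaces -4 → [-13, -11, -9, -7, -2]
-10 → replaces -9 → [-13, -11, -10, -7, -2]
-1 → extends → [-13, -11, -10, -7, -2, -1]
-12 → replaces -11 → [-13, -12, -10, -7, -2, -1]
-5 → replaces -2 → [-13, -12, -10, -7, -5, -1]
Six tails, so the longest strictly decreasing subsequence of the original has length 6.

6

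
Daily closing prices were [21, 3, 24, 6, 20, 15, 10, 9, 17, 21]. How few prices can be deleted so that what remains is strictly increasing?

5

Fewest deletions = n − (longest strictly increasing subsequence).
Patience tails:
21 → extends → [21]
3 → replaces 21 → [3]
24 → extends → [3, 24]
6 → replaces 24 → [3, 6]
20 → extends → [3, 6, 20]
15 → replaces 20 → [3, 6, 15]
10 → replaces 15 → [3, 6, 10]
9 → replaces 10 → [3, 6, 9]
17 → extends → [3, 6, 9, 17]
21 → extends → [3, 6, 9, 17, 21]
Longest strictly increasing subsequence has length 5, so deletions = 10 − 5 = 5.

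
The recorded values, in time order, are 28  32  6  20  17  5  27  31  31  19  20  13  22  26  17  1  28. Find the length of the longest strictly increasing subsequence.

7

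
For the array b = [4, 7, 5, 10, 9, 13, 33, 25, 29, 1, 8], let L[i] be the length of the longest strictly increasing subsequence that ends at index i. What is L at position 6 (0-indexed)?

5

dp[i] = 1 + max{dp[j] : j<i, b[j]<b[i]} (or 1 if no such j):
i:      0  1  2  3  4  5  6  7  8  9 10
b[i]:   4  7  5 10  9 13 33 25 29  1  8
dp:     1  2  2  3  3  4  5  5  6  1  3
At index 6 the value is 5.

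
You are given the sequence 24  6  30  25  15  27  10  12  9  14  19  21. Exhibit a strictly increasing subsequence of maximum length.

Patience tails give the LIS length; then backtrack through the dp parents:
24 → extends → [24]
6 → replaces 24 → [6]
30 → extends → [6, 30]
25 → replaces 30 → [6, 25]
15 → replaces 25 → [6, 15]
27 → extends → [6, 15, 27]
10 → replaces 15 → [6, 10, 27]
12 → replaces 27 → [6, 10, 12]
9 → replaces 10 → [6, 9, 12]
14 → extends → [6, 9, 12, 14]
19 → extends → [6, 9, 12, 14, 19]
21 → extends → [6, 9, 12, 14, 19, 21]
Length 6; one witness is 6, 10, 12, 14, 19, 21.

6, 10, 12, 14, 19, 21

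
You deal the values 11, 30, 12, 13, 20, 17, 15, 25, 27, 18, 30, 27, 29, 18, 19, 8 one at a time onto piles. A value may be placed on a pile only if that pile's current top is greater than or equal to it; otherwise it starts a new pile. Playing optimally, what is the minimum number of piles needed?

The minimum number of non-increasing subsequences covering a sequence equals the length of its longest strictly increasing subsequence.
LIS length is 7 (e.g. 11, 12, 13, 20, 25, 27, 30), so 7 piles are needed.

7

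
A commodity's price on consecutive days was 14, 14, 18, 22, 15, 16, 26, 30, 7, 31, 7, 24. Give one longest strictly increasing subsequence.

Patience tails give the LIS length; then backtrack through the dp parents:
14 → extends → [14]
14 → already a tail → [14]
18 → extends → [14, 18]
22 → extends → [14, 18, 22]
15 → replaces 18 → [14, 15, 22]
16 → replaces 22 → [14, 15, 16]
26 → extends → [14, 15, 16, 26]
30 → extends → [14, 15, 16, 26, 30]
7 → replaces 14 → [7, 15, 16, 26, 30]
31 → extends → [7, 15, 16, 26, 30, 31]
7 → already a tail → [7, 15, 16, 26, 30, 31]
24 → replaces 26 → [7, 15, 16, 24, 30, 31]
Length 6; one witness is 14, 18, 22, 26, 30, 31.

14, 18, 22, 26, 30, 31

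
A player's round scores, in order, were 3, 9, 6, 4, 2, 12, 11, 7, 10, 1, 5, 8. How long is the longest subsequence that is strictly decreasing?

Negate each value so 'decreasing' becomes 'increasing', then run patience tails on the negated sequence:
-3 → extends → [-3]
-9 → replaces -3 → [-9]
-6 → extends → [-9, -6]
-4 → extends → [-9, -6, -4]
-2 → extends → [-9, -6, -4, -2]
-12 → replaces -9 → [-12, -6, -4, -2]
-11 → replaces -6 → [-12, -11, -4, -2]
-7 → replaces -4 → [-12, -11, -7, -2]
-10 → replaces -7 → [-12, -11, -10, -2]
-1 → extends → [-12, -11, -10, -2, -1]
-5 → replaces -2 → [-12, -11, -10, -5, -1]
-8 → replaces -5 → [-12, -11, -10, -8, -1]
Five tails, so the longest strictly decreasing subsequence of the original has length 5.

5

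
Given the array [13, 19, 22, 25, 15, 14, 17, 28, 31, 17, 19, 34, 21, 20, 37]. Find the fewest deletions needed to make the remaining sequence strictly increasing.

Fewest deletions = n − (longest strictly increasing subsequence).
Patience tails:
13 → extends → [13]
19 → extends → [13, 19]
22 → extends → [13, 19, 22]
25 → extends → [13, 19, 22, 25]
15 → replaces 19 → [13, 15, 22, 25]
14 → replaces 15 → [13, 14, 22, 25]
17 → replaces 22 → [13, 14, 17, 25]
28 → extends → [13, 14, 17, 25, 28]
31 → extends → [13, 14, 17, 25, 28, 31]
17 → already a tail → [13, 14, 17, 25, 28, 31]
19 → replaces 25 → [13, 14, 17, 19, 28, 31]
34 → extends → [13, 14, 17, 19, 28, 31, 34]
21 → replaces 28 → [13, 14, 17, 19, 21, 31, 34]
20 → replaces 21 → [13, 14, 17, 19, 20, 31, 34]
37 → extends → [13, 14, 17, 19, 20, 31, 34, 37]
Longest strictly increasing subsequence has length 8, so deletions = 15 − 8 = 7.

7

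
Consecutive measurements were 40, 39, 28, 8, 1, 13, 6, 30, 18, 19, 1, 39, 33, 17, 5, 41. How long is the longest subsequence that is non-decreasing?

6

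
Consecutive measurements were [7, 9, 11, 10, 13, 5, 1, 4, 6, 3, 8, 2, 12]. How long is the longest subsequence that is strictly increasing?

Let dp[i] be the length of the longest such subsequence ending at index i:
i:      1  2  3  4  5  6  7  8  9 10 11 12 13
a[i]:   7  9 11 10 13  5  1  4  6  3  8  2 12
dp:     1  2  3  3  4  1  1  2  3  2  4  2  5
Maximum dp value is 5.

5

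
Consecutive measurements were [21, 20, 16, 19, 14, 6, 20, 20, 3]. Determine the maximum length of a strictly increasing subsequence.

3

Track the smallest tail for each achievable length (strict):
21 → extends → [21]
20 → replaces 21 → [20]
16 → replaces 20 → [16]
19 → extends → [16, 19]
14 → replaces 16 → [14, 19]
6 → replaces 14 → [6, 19]
20 → extends → [6, 19, 20]
20 → already a tail → [6, 19, 20]
3 → replaces 6 → [3, 19, 20]
Three tails, so the longest strictly increasing subsequence has length 3 (e.g. 16, 19, 20).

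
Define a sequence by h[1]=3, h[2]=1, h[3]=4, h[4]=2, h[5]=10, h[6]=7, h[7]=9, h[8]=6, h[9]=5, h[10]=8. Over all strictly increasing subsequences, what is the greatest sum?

23

Let S[i] be the best sum of a strictly increasing subsequence ending at i:
i:      1  2  3  4  5  6  7  8  9 10
h[i]:   3  1  4  2 10  7  9  6  5  8
S:      3  1  7  3 17 14 23 13 12 22
Maximum is 23 (e.g. 3 + 4 + 7 + 9).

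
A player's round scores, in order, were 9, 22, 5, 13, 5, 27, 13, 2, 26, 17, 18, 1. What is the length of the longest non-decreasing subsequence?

5

Track the smallest tail for each achievable length (allowing ties):
9 → extends → [9]
22 → extends → [9, 22]
5 → replaces 9 → [5, 22]
13 → replaces 22 → [5, 13]
5 → replaces 13 → [5, 5]
27 → extends → [5, 5, 27]
13 → replaces 27 → [5, 5, 13]
2 → replaces 5 → [2, 5, 13]
26 → extends → [2, 5, 13, 26]
17 → replaces 26 → [2, 5, 13, 17]
18 → extends → [2, 5, 13, 17, 18]
1 → replaces 2 → [1, 5, 13, 17, 18]
Five tails, so the longest non-decreasing subsequence has length 5 (e.g. 9, 13, 13, 17, 18).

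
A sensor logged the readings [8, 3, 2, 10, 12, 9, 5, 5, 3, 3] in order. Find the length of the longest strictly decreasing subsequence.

Negate each value so 'decreasing' becomes 'increasing', then run patience tails on the negated sequence:
-8 → extends → [-8]
-3 → extends → [-8, -3]
-2 → extends → [-8, -3, -2]
-10 → replaces -8 → [-10, -3, -2]
-12 → replaces -10 → [-12, -3, -2]
-9 → replaces -3 → [-12, -9, -2]
-5 → replaces -2 → [-12, -9, -5]
-5 → already a tail → [-12, -9, -5]
-3 → extends → [-12, -9, -5, -3]
-3 → already a tail → [-12, -9, -5, -3]
Four tails, so the longest strictly decreasing subsequence of the original has length 4.

4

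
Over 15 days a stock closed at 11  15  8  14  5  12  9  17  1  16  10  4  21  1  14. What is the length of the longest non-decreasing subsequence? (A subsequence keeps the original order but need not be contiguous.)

Track the smallest tail for each achievable length (allowing ties):
11 → extends → [11]
15 → extends → [11, 15]
8 → replaces 11 → [8, 15]
14 → replaces 15 → [8, 14]
5 → replaces 8 → [5, 14]
12 → replaces 14 → [5, 12]
9 → replaces 12 → [5, 9]
17 → extends → [5, 9, 17]
1 → replaces 5 → [1, 9, 17]
16 → replaces 17 → [1, 9, 16]
10 → replaces 16 → [1, 9, 10]
4 → replaces 9 → [1, 4, 10]
21 → extends → [1, 4, 10, 21]
1 → replaces 4 → [1, 1, 10, 21]
14 → replaces 21 → [1, 1, 10, 14]
Four tails, so the longest non-decreasing subsequence has length 4 (e.g. 11, 15, 17, 21).

4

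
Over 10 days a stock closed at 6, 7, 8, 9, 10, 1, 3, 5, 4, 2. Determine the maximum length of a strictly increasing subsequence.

Let dp[i] be the length of the longest such subsequence ending at index i:
i:      1  2  3  4  5  6  7  8  9 10
a[i]:   6  7  8  9 10  1  3  5  4  2
dp:     1  2  3  4  5  1  2  3  3  2
Maximum dp value is 5.

5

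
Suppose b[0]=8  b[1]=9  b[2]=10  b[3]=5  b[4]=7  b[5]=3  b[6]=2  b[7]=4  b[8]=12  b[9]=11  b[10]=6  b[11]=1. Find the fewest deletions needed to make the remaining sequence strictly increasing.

8

Fewest deletions = n − (longest strictly increasing subsequence).
Patience tails:
8 → extends → [8]
9 → extends → [8, 9]
10 → extends → [8, 9, 10]
5 → replaces 8 → [5, 9, 10]
7 → replaces 9 → [5, 7, 10]
3 → replaces 5 → [3, 7, 10]
2 → replaces 3 → [2, 7, 10]
4 → replaces 7 → [2, 4, 10]
12 → extends → [2, 4, 10, 12]
11 → replaces 12 → [2, 4, 10, 11]
6 → replaces 10 → [2, 4, 6, 11]
1 → replaces 2 → [1, 4, 6, 11]
Longest strictly increasing subsequence has length 4, so deletions = 12 − 4 = 8.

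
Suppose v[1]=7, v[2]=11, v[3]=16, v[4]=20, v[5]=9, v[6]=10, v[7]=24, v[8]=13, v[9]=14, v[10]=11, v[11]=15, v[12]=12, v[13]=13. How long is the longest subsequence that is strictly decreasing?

Negate each value so 'decreasing' becomes 'increasing', then run patience tails on the negated sequence:
-7 → extends → [-7]
-11 → replaces -7 → [-11]
-16 → replaces -11 → [-16]
-20 → replaces -16 → [-20]
-9 → extends → [-20, -9]
-10 → replaces -9 → [-20, -10]
-24 → replaces -20 → [-24, -10]
-13 → replaces -10 → [-24, -13]
-14 → replaces -13 → [-24, -14]
-11 → extends → [-24, -14, -11]
-15 → replaces -14 → [-24, -15, -11]
-12 → replaces -11 → [-24, -15, -12]
-13 → replaces -12 → [-24, -15, -13]
Three tails, so the longest strictly decreasing subsequence of the original has length 3.

3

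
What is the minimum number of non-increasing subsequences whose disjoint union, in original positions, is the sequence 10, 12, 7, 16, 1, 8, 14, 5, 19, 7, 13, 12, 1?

4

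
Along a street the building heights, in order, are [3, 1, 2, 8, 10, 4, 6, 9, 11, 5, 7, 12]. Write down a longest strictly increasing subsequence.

Patience tails give the LIS length; then backtrack through the dp parents:
3 → extends → [3]
1 → replaces 3 → [1]
2 → extends → [1, 2]
8 → extends → [1, 2, 8]
10 → extends → [1, 2, 8, 10]
4 → replaces 8 → [1, 2, 4, 10]
6 → replaces 10 → [1, 2, 4, 6]
9 → extends → [1, 2, 4, 6, 9]
11 → extends → [1, 2, 4, 6, 9, 11]
5 → replaces 6 → [1, 2, 4, 5, 9, 11]
7 → replaces 9 → [1, 2, 4, 5, 7, 11]
12 → extends → [1, 2, 4, 5, 7, 11, 12]
Length 7; one witness is 1, 2, 4, 6, 9, 11, 12.

1, 2, 4, 6, 9, 11, 12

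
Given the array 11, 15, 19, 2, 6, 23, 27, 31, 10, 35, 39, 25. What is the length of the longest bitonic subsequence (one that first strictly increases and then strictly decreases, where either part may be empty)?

9

inc[i] = longest strictly increasing subsequence ending at i; dec[i] = longest strictly decreasing subsequence starting at i:
i:      1  2  3  4  5  6  7  8  9 10 11 12
a[i]:  11 15 19  2  6 23 27 31 10 35 39 25
inc:    1  2  3  1  2  4  5  6  3  7  8  5
dec:    2  2  2  1  1  2  2  2  1  2  2  1
Best peak at i=11 (value 39): inc=8, dec=2, length 8+2−1 = 9.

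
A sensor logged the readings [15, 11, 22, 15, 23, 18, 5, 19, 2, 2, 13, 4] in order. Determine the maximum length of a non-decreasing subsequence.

4

Let dp[i] be the length of the longest such subsequence ending at index i:
i:      1  2  3  4  5  6  7  8  9 10 11 12
a[i]:  15 11 22 15 23 18  5 19  2  2 13  4
dp:     1  1  2  2  3  3  1  4  1  2  3  3
Maximum dp value is 4.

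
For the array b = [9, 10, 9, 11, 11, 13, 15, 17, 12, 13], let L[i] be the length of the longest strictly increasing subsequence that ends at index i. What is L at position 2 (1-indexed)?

2

dp[i] = 1 + max{dp[j] : j<i, b[j]<b[i]} (or 1 if no such j):
i:      1  2  3  4  5  6  7  8  9 10
b[i]:   9 10  9 11 11 13 15 17 12 13
dp:     1  2  1  3  3  4  5  6  4  5
At index 2 the value is 2.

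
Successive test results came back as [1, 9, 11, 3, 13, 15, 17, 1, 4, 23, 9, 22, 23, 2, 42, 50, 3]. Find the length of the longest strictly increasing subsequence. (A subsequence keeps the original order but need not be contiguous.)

Track the smallest tail for each achievable length (strict):
1 → extends → [1]
9 → extends → [1, 9]
11 → extends → [1, 9, 11]
3 → replaces 9 → [1, 3, 11]
13 → extends → [1, 3, 11, 13]
15 → extends → [1, 3, 11, 13, 15]
17 → extends → [1, 3, 11, 13, 15, 17]
1 → already a tail → [1, 3, 11, 13, 15, 17]
4 → replaces 11 → [1, 3, 4, 13, 15, 17]
23 → extends → [1, 3, 4, 13, 15, 17, 23]
9 → replaces 13 → [1, 3, 4, 9, 15, 17, 23]
22 → replaces 23 → [1, 3, 4, 9, 15, 17, 22]
23 → extends → [1, 3, 4, 9, 15, 17, 22, 23]
2 → replaces 3 → [1, 2, 4, 9, 15, 17, 22, 23]
42 → extends → [1, 2, 4, 9, 15, 17, 22, 23, 42]
50 → extends → [1, 2, 4, 9, 15, 17, 22, 23, 42, 50]
3 → replaces 4 → [1, 2, 3, 9, 15, 17, 22, 23, 42, 50]
Ten tails, so the longest strictly increasing subsequence has length 10 (e.g. 1, 9, 11, 13, 15, 17, 22, 23, 42, 50).

10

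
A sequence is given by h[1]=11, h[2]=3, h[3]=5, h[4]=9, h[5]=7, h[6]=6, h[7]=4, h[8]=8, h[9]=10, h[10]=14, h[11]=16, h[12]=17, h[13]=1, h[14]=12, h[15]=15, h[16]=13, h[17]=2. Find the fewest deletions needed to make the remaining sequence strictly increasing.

Fewest deletions = n − (longest strictly increasing subsequence).
i:      1  2  3  4  5  6  7  8  9 10 11 12 13 14 15 16 17
h[i]:  11  3  5  9  7  6  4  8 10 14 16 17  1 12 15 13  2
dp:     1  1  2  3  3  3  2  4  5  6  7  8  1  6  7  7  2
max dp = 8, so deletions = 17 − 8 = 9.

9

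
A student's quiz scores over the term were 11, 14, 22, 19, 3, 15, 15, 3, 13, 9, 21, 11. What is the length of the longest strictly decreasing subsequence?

Negate each value so 'decreasing' becomes 'increasing', then run patience tails on the negated sequence:
-11 → extends → [-11]
-14 → replaces -11 → [-14]
-22 → replaces -14 → [-22]
-19 → extends → [-22, -19]
-3 → extends → [-22, -19, -3]
-15 → replaces -3 → [-22, -19, -15]
-15 → already a tail → [-22, -19, -15]
-3 → extends → [-22, -19, -15, -3]
-13 → replaces -3 → [-22, -19, -15, -13]
-9 → extends → [-22, -19, -15, -13, -9]
-21 → replaces -19 → [-22, -21, -15, -13, -9]
-11 → replaces -9 → [-22, -21, -15, -13, -11]
Five tails, so the longest strictly decreasing subsequence of the original has length 5.

5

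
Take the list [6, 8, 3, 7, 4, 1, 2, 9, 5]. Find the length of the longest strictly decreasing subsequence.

Negate each value so 'decreasing' becomes 'increasing', then run patience tails on the negated sequence:
-6 → extends → [-6]
-8 → replaces -6 → [-8]
-3 → extends → [-8, -3]
-7 → replaces -3 → [-8, -7]
-4 → extends → [-8, -7, -4]
-1 → extends → [-8, -7, -4, -1]
-2 → replaces -1 → [-8, -7, -4, -2]
-9 → replaces -8 → [-9, -7, -4, -2]
-5 → replaces -4 → [-9, -7, -5, -2]
Four tails, so the longest strictly decreasing subsequence of the original has length 4.

4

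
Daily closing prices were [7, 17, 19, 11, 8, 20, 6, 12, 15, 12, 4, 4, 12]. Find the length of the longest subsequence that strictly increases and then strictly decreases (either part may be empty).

7

inc[i] = longest strictly increasing subsequence ending at i; dec[i] = longest strictly decreasing subsequence starting at i:
i:      1  2  3  4  5  6  7  8  9 10 11 12 13
a[i]:   7 17 19 11  8 20  6 12 15 12  4  4 12
inc:    1  2  3  2  2  4  1  3  4  3  1  1  3
dec:    3  5  5  4  3  4  2  2  3  2  1  1  1
Best peak at i=3 (value 19): inc=3, dec=5, length 3+5−1 = 7.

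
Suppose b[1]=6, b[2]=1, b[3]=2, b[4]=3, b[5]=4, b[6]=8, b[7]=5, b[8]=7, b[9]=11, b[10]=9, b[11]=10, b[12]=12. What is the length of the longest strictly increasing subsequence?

Track the smallest tail for each achievable length (strict):
6 → extends → [6]
1 → replaces 6 → [1]
2 → extends → [1, 2]
3 → extends → [1, 2, 3]
4 → extends → [1, 2, 3, 4]
8 → extends → [1, 2, 3, 4, 8]
5 → replaces 8 → [1, 2, 3, 4, 5]
7 → extends → [1, 2, 3, 4, 5, 7]
11 → extends → [1, 2, 3, 4, 5, 7, 11]
9 → replaces 11 → [1, 2, 3, 4, 5, 7, 9]
10 → extends → [1, 2, 3, 4, 5, 7, 9, 10]
12 → extends → [1, 2, 3, 4, 5, 7, 9, 10, 12]
Nine tails, so the longest strictly increasing subsequence has length 9 (e.g. 1, 2, 3, 4, 5, 7, 9, 10, 12).

9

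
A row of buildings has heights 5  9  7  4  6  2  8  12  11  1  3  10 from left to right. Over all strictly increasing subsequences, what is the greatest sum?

32

Let S[i] be the best sum of a strictly increasing subsequence ending at i:
i:      1  2  3  4  5  6  7  8  9 10 11 12
a[i]:   5  9  7  4  6  2  8 12 11  1  3 10
S:      5 14 12  4 11  2 20 32 31  1  5 30
Maximum is 32 (e.g. 5 + 7 + 8 + 12).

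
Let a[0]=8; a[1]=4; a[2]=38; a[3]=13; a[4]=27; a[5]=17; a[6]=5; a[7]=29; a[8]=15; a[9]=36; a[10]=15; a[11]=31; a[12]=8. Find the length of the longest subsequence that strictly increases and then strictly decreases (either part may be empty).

inc[i] = longest strictly increasing subsequence ending at i; dec[i] = longest strictly decreasing subsequence starting at i:
i:      0  1  2  3  4  5  6  7  8  9 10 11 12
a[i]:   8  4 38 13 27 17  5 29 15 36 15 31  8
inc:    1  1  2  2  3  3  2  4  3  5  3  5  3
dec:    2  1  5  2  4  3  1  3  2  3  2  2  1
Best peak at i=9 (value 36): inc=5, dec=3, length 5+3−1 = 7.

7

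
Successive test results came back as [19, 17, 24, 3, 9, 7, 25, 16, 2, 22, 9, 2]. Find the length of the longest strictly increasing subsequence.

4

Track the smallest tail for each achievable length (strict):
19 → extends → [19]
17 → replaces 19 → [17]
24 → extends → [17, 24]
3 → replaces 17 → [3, 24]
9 → replaces 24 → [3, 9]
7 → replaces 9 → [3, 7]
25 → extends → [3, 7, 25]
16 → replaces 25 → [3, 7, 16]
2 → replaces 3 → [2, 7, 16]
22 → extends → [2, 7, 16, 22]
9 → replaces 16 → [2, 7, 9, 22]
2 → already a tail → [2, 7, 9, 22]
Four tails, so the longest strictly increasing subsequence has length 4 (e.g. 3, 9, 16, 22).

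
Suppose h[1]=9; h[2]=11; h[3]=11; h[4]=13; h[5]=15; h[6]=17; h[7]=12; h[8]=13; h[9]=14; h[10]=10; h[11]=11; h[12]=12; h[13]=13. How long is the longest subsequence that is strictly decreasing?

Let dp[i] be the longest strictly decreasing subsequence ending at i:
i:      1  2  3  4  5  6  7  8  9 10 11 12 13
h[i]:   9 11 11 13 15 17 12 13 14 10 11 12 13
dp:     1  1  1  1  1  1  2  2  2  3  3  3  3
Maximum is 3.

3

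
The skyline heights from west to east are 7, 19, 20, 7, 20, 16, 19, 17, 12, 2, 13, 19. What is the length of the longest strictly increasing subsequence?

4

Let dp[i] be the length of the longest such subsequence ending at index i:
i:      1  2  3  4  5  6  7  8  9 10 11 12
a[i]:   7 19 20  7 20 16 19 17 12  2 13 19
dp:     1  2  3  1  3  2  3  3  2  1  3  4
Maximum dp value is 4.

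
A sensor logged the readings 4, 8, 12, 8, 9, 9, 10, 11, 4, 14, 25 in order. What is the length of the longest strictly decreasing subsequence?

3

Let dp[i] be the longest strictly decreasing subsequence ending at i:
i:      1  2  3  4  5  6  7  8  9 10 11
a[i]:   4  8 12  8  9  9 10 11  4 14 25
dp:     1  1  1  2  2  2  2  2  3  1  1
Maximum is 3.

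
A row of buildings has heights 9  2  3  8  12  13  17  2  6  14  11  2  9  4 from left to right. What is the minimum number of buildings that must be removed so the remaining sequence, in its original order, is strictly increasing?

Fewest deletions = n − (longest strictly increasing subsequence).
Patience tails:
9 → extends → [9]
2 → replaces 9 → [2]
3 → extends → [2, 3]
8 → extends → [2, 3, 8]
12 → extends → [2, 3, 8, 12]
13 → extends → [2, 3, 8, 12, 13]
17 → extends → [2, 3, 8, 12, 13, 17]
2 → already a tail → [2, 3, 8, 12, 13, 17]
6 → replaces 8 → [2, 3, 6, 12, 13, 17]
14 → replaces 17 → [2, 3, 6, 12, 13, 14]
11 → replaces 12 → [2, 3, 6, 11, 13, 14]
2 → already a tail → [2, 3, 6, 11, 13, 14]
9 → replaces 11 → [2, 3, 6, 9, 13, 14]
4 → replaces 6 → [2, 3, 4, 9, 13, 14]
Longest strictly increasing subsequence has length 6, so deletions = 14 − 6 = 8.

8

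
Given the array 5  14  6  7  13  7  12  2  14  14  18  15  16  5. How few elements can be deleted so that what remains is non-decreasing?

5

Fewest deletions = n − (longest non-decreasing subsequence).
i:      1  2  3  4  5  6  7  8  9 10 11 12 13 14
a[i]:   5 14  6  7 13  7 12  2 14 14 18 15 16  5
dp:     1  2  2  3  4  4  5  1  6  7  8  8  9  2
max dp = 9, so deletions = 14 − 9 = 5.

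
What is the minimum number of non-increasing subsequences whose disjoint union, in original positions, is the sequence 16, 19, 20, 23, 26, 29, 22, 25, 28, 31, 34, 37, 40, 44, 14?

The minimum number of non-increasing subsequences covering a sequence equals the length of its longest strictly increasing subsequence.
LIS length is 11 (e.g. 16, 19, 20, 23, 26, 29, 31, 34, 37, 40, 44), so 11 piles are needed.

11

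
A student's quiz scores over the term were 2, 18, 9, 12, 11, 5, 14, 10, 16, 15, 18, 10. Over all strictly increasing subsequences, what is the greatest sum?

Let S[i] be the best sum of a strictly increasing subsequence ending at i:
i:      1  2  3  4  5  6  7  8  9 10 11 12
a[i]:   2 18  9 12 11  5 14 10 16 15 18 10
S:      2 20 11 23 22  7 37 21 53 52 71 21
Maximum is 71 (e.g. 2 + 9 + 12 + 14 + 16 + 18).

71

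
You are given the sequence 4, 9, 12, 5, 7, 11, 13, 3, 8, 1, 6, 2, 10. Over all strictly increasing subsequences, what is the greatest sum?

40

Let S[i] be the best sum of a strictly increasing subsequence ending at i:
i:      1  2  3  4  5  6  7  8  9 10 11 12 13
a[i]:   4  9 12  5  7 11 13  3  8  1  6  2 10
S:      4 13 25  9 16 27 40  3 24  1 15  3 34
Maximum is 40 (e.g. 4 + 5 + 7 + 11 + 13).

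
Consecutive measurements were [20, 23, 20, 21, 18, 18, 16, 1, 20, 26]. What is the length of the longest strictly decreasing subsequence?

Negate each value so 'decreasing' becomes 'increasing', then run patience tails on the negated sequence:
-20 → extends → [-20]
-23 → replaces -20 → [-23]
-20 → extends → [-23, -20]
-21 → replaces -20 → [-23, -21]
-18 → extends → [-23, -21, -18]
-18 → already a tail → [-23, -21, -18]
-16 → extends → [-23, -21, -18, -16]
-1 → extends → [-23, -21, -18, -16, -1]
-20 → replaces -18 → [-23, -21, -20, -16, -1]
-26 → replaces -23 → [-26, -21, -20, -16, -1]
Five tails, so the longest strictly decreasing subsequence of the original has length 5.

5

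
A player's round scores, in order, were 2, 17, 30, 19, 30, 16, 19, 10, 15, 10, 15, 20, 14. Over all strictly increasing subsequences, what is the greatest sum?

Let S[i] be the best sum of a strictly increasing subsequence ending at i:
i:      1  2  3  4  5  6  7  8  9 10 11 12 13
a[i]:   2 17 30 19 30 16 19 10 15 10 15 20 14
S:      2 19 49 38 68 18 38 12 27 12 27 58 26
Maximum is 68 (e.g. 2 + 17 + 19 + 30).

68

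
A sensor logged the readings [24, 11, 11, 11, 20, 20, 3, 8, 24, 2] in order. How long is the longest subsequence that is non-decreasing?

Let dp[i] be the length of the longest such subsequence ending at index i:
i:      1  2  3  4  5  6  7  8  9 10
a[i]:  24 11 11 11 20 20  3  8 24  2
dp:     1  1  2  3  4  5  1  2  6  1
Maximum dp value is 6.

6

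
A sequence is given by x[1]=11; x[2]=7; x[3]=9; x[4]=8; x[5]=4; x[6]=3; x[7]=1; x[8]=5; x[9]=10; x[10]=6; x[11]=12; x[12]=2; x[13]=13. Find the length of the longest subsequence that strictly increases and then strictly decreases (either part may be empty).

6

inc[i] = longest strictly increasing subsequence ending at i; dec[i] = longest strictly decreasing subsequence starting at i:
i:      1  2  3  4  5  6  7  8  9 10 11 12 13
x[i]:  11  7  9  8  4  3  1  5 10  6 12  2 13
inc:    1  1  2  2  1  1  1  2  3  3  4  2  5
dec:    6  4  5  4  3  2  1  2  3  2  2  1  1
Best peak at i=1 (value 11): inc=1, dec=6, length 1+6−1 = 6.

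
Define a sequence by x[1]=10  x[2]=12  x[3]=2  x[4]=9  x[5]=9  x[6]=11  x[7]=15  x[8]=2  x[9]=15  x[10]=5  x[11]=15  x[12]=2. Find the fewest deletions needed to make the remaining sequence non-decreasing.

5

Fewest deletions = n − (longest non-decreasing subsequence).
Patience tails:
10 → extends → [10]
12 → extends → [10, 12]
2 → replaces 10 → [2, 12]
9 → replaces 12 → [2, 9]
9 → extends → [2, 9, 9]
11 → extends → [2, 9, 9, 11]
15 → extends → [2, 9, 9, 11, 15]
2 → replaces 9 → [2, 2, 9, 11, 15]
15 → extends → [2, 2, 9, 11, 15, 15]
5 → replaces 9 → [2, 2, 5, 11, 15, 15]
15 → extends → [2, 2, 5, 11, 15, 15, 15]
2 → replaces 5 → [2, 2, 2, 11, 15, 15, 15]
Longest non-decreasing subsequence has length 7, so deletions = 12 − 7 = 5.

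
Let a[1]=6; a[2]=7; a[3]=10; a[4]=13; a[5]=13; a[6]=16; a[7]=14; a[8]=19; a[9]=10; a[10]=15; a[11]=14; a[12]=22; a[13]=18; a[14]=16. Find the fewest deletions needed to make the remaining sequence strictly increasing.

Fewest deletions = n − (longest strictly increasing subsequence).
i:      1  2  3  4  5  6  7  8  9 10 11 12 13 14
a[i]:   6  7 10 13 13 16 14 19 10 15 14 22 18 16
dp:     1  2  3  4  4  5  5  6  3  6  5  7  7  7
max dp = 7, so deletions = 14 − 7 = 7.

7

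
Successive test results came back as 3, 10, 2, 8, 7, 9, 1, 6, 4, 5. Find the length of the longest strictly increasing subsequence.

3

Let dp[i] be the length of the longest such subsequence ending at index i:
i:      1  2  3  4  5  6  7  8  9 10
a[i]:   3 10  2  8  7  9  1  6  4  5
dp:     1  2  1  2  2  3  1  2  2  3
Maximum dp value is 3.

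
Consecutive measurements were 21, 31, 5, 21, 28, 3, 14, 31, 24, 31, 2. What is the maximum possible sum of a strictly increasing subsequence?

Let S[i] be the best sum of a strictly increasing subsequence ending at i:
i:      1  2  3  4  5  6  7  8  9 10 11
a[i]:  21 31  5 21 28  3 14 31 24 31  2
S:     21 52  5 26 54  3 19 85 50 85  2
Maximum is 85 (e.g. 5 + 21 + 28 + 31).

85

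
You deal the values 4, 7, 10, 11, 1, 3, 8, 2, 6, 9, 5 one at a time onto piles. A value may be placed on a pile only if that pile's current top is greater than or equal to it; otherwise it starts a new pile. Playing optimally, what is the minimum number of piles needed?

Place each on the leftmost legal pile:
4 → new pile 1 (tops now [4])
7 → new pile 2 (tops now [4, 7])
10 → new pile 3 (tops now [4, 7, 10])
11 → new pile 4 (tops now [4, 7, 10, 11])
1 → pile 1 (tops now [1, 7, 10, 11])
3 → pile 2 (tops now [1, 3, 10, 11])
8 → pile 3 (tops now [1, 3, 8, 11])
2 → pile 2 (tops now [1, 2, 8, 11])
6 → pile 3 (tops now [1, 2, 6, 11])
9 → pile 4 (tops now [1, 2, 6, 9])
5 → pile 3 (tops now [1, 2, 5, 9])
Four piles.

4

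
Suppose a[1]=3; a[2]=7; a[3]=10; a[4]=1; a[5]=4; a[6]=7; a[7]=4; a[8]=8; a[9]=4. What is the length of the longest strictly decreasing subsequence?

Negate each value so 'decreasing' becomes 'increasing', then run patience tails on the negated sequence:
-3 → extends → [-3]
-7 → replaces -3 → [-7]
-10 → replaces -7 → [-10]
-1 → extends → [-10, -1]
-4 → replaces -1 → [-10, -4]
-7 → replaces -4 → [-10, -7]
-4 → extends → [-10, -7, -4]
-8 → replaces -7 → [-10, -8, -4]
-4 → already a tail → [-10, -8, -4]
Three tails, so the longest strictly decreasing subsequence of the original has length 3.

3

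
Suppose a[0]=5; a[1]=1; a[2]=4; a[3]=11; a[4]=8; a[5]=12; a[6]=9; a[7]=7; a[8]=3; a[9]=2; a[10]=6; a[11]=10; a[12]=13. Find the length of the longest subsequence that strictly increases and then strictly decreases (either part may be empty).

8

inc[i] = longest strictly increasing subsequence ending at i; dec[i] = longest strictly decreasing subsequence starting at i:
i:      0  1  2  3  4  5  6  7  8  9 10 11 12
a[i]:   5  1  4 11  8 12  9  7  3  2  6 10 13
inc:    1  1  2  3  3  4  4  3  2  2  3  5  6
dec:    4  1  3  5  4  5  4  3  2  1  1  1  1
Best peak at i=5 (value 12): inc=4, dec=5, length 4+5−1 = 8.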